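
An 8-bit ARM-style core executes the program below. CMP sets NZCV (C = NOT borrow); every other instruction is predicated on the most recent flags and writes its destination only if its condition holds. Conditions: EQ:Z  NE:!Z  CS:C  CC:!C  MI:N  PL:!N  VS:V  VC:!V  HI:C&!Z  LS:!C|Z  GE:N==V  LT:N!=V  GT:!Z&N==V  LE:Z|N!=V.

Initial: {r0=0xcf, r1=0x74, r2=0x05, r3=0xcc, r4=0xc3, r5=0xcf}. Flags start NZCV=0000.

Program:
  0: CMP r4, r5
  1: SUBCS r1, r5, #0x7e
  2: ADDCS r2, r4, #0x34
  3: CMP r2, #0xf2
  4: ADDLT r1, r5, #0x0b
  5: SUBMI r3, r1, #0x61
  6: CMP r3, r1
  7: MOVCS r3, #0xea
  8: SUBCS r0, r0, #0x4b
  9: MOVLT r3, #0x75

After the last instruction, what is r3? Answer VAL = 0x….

VAL = 0x75

[0] flags=1000 → (cmp)
[1] flags=1000 CS?F → skip
[2] flags=1000 CS?F → skip
[3] flags=0000 → (cmp)
[4] flags=0000 LT?F → skip
[5] flags=0000 MI?F → skip
[6] flags=0011 → (cmp)
[7] flags=0011 CS?T → r3=0xea
[8] flags=0011 CS?T → r0=0x84
[9] flags=0011 LT?T → r3=0x75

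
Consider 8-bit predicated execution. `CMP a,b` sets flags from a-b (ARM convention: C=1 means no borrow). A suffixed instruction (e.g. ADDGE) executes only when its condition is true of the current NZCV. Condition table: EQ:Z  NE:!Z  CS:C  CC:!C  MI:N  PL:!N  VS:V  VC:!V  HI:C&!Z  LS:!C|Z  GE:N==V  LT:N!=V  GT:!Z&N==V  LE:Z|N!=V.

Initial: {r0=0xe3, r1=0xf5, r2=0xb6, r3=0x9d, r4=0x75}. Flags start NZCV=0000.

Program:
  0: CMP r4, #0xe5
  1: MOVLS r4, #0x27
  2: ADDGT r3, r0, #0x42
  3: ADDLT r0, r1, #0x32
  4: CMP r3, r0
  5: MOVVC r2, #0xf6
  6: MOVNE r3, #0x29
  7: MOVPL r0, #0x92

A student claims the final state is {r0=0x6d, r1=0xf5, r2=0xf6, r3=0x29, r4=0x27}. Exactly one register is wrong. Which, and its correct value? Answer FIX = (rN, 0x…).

0: ✓ CMP  NZCV=1001
1: ✓ MOVLS  r4←0x27
2: ✓ ADDGT  r3←0x25
3: · ADDLT
4: ✓ CMP  NZCV=0000
5: ✓ MOVVC  r2←0xf6
6: ✓ MOVNE  r3←0x29
7: ✓ MOVPL  r0←0x92

FIX = (r0, 0x92)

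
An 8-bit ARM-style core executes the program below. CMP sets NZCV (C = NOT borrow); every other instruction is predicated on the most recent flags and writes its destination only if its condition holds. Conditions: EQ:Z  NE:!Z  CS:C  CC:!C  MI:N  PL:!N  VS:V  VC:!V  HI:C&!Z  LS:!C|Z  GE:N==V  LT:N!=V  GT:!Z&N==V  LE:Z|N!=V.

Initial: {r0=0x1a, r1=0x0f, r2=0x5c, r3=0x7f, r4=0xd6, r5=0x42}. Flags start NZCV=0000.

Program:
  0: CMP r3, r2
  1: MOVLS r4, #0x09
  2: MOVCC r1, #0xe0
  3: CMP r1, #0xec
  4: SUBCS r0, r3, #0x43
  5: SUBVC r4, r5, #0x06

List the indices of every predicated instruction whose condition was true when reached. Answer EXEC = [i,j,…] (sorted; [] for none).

0: ✓ CMP  NZCV=0010
1: · MOVLS
2: · MOVCC
3: ✓ CMP  NZCV=0000
4: · SUBCS
5: ✓ SUBVC  r4←0x3c

EXEC = [5]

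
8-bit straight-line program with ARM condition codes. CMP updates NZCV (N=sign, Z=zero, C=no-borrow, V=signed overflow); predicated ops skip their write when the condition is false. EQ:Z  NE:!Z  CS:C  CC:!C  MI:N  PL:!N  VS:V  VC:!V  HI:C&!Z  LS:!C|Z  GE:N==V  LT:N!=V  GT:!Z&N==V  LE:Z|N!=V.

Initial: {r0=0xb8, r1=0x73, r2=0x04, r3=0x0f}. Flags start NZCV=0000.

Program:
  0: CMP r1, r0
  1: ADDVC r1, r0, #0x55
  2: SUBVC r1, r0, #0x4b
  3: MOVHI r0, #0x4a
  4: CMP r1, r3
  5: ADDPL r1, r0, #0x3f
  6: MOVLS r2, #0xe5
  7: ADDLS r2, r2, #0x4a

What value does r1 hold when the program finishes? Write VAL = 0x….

VAL = 0xf7

0: ✓ CMP  NZCV=1001
1: · ADDVC
2: · SUBVC
3: · MOVHI
4: ✓ CMP  NZCV=0010
5: ✓ ADDPL  r1←0xf7
6: · MOVLS
7: · ADDLS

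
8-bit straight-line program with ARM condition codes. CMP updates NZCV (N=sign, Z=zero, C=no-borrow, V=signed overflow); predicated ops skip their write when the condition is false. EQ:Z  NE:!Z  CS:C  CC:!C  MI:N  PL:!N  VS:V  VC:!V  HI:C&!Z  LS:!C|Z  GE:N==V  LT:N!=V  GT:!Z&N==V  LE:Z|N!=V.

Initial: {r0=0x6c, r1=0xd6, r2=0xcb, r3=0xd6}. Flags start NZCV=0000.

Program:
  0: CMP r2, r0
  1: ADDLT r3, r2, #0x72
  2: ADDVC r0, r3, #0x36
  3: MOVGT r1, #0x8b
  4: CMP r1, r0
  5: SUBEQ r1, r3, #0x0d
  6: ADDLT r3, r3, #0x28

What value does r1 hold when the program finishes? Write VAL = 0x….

VAL = 0xd6

0: ✓ CMP  NZCV=0011
1: ✓ ADDLT  r3←0x3d
2: · ADDVC
3: · MOVGT
4: ✓ CMP  NZCV=0011
5: · SUBEQ
6: ✓ ADDLT  r3←0x65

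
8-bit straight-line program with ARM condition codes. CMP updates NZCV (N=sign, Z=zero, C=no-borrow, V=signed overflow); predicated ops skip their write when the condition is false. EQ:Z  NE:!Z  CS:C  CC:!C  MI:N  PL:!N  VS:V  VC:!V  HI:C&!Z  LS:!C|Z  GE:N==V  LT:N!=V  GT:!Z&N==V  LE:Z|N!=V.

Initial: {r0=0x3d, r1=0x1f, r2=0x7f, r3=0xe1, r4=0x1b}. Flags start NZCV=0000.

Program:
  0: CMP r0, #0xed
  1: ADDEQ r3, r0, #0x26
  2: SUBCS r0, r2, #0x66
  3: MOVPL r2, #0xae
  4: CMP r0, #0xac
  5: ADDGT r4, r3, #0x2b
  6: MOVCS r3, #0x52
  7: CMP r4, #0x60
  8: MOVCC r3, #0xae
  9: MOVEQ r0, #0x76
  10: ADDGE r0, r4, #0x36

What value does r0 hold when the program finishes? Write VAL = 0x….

VAL = 0x3d

[0] flags=0000 → (cmp)
[1] flags=0000 EQ?F → skip
[2] flags=0000 CS?F → skip
[3] flags=0000 PL?T → r2=0xae
[4] flags=1001 → (cmp)
[5] flags=1001 GT?T → r4=0x0c
[6] flags=1001 CS?F → skip
[7] flags=1000 → (cmp)
[8] flags=1000 CC?T → r3=0xae
[9] flags=1000 EQ?F → skip
[10] flags=1000 GE?F → skip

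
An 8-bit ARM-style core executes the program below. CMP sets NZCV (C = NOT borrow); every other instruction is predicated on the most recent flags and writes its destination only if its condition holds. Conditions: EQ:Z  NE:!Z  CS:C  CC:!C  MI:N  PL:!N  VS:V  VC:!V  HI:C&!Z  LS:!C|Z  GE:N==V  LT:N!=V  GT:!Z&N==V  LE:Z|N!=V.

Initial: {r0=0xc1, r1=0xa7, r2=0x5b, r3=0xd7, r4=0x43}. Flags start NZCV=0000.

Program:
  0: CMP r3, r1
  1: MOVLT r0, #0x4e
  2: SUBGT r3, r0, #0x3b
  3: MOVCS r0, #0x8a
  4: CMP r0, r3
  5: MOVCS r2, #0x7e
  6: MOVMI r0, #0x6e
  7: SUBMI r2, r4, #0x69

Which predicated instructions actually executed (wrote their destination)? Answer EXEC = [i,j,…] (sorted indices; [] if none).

EXEC = [2,3,5]

[0] flags=0010 → (cmp)
[1] flags=0010 LT?F → skip
[2] flags=0010 GT?T → r3=0x86
[3] flags=0010 CS?T → r0=0x8a
[4] flags=0010 → (cmp)
[5] flags=0010 CS?T → r2=0x7e
[6] flags=0010 MI?F → skip
[7] flags=0010 MI?F → skip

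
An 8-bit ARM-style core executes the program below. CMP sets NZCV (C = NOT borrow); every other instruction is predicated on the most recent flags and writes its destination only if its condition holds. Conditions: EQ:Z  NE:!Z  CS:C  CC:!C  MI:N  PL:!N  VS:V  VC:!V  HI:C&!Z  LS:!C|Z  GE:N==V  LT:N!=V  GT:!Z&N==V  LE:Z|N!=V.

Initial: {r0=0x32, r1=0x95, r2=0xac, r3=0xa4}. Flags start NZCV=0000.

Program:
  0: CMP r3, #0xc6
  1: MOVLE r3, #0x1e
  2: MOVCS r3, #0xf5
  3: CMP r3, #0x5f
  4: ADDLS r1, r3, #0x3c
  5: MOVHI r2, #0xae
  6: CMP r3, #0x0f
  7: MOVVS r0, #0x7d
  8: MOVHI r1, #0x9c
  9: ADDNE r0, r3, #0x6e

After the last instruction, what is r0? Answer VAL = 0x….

0: ✓ CMP  NZCV=1000
1: ✓ MOVLE  r3←0x1e
2: · MOVCS
3: ✓ CMP  NZCV=1000
4: ✓ ADDLS  r1←0x5a
5: · MOVHI
6: ✓ CMP  NZCV=0010
7: · MOVVS
8: ✓ MOVHI  r1←0x9c
9: ✓ ADDNE  r0←0x8c

VAL = 0x8c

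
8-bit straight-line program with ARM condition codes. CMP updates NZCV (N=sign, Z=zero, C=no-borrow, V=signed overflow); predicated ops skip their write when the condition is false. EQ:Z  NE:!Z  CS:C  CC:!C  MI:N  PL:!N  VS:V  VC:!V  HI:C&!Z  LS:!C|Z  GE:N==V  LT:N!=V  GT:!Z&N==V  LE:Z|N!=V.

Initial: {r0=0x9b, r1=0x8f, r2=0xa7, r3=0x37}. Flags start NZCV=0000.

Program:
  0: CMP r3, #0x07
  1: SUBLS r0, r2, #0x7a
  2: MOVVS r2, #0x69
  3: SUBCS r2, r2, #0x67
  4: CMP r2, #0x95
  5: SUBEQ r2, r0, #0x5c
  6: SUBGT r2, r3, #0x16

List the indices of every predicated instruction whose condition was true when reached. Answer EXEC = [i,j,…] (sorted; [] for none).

[0] flags=0010 → (cmp)
[1] flags=0010 LS?F → skip
[2] flags=0010 VS?F → skip
[3] flags=0010 CS?T → r2=0x40
[4] flags=1001 → (cmp)
[5] flags=1001 EQ?F → skip
[6] flags=1001 GT?T → r2=0x21

EXEC = [3,6]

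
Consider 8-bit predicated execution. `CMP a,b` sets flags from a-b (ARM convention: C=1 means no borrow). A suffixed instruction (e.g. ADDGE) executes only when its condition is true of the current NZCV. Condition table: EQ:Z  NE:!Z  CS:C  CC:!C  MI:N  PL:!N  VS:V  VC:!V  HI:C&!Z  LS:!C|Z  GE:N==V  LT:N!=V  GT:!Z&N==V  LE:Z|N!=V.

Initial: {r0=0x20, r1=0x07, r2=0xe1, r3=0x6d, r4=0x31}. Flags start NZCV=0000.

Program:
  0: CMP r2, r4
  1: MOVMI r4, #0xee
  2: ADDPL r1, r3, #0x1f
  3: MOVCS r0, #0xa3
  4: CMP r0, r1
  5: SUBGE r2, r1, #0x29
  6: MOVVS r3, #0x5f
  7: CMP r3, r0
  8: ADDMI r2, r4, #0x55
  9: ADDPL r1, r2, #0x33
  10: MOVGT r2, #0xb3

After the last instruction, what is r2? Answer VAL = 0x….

0: ✓ CMP  NZCV=1010
1: ✓ MOVMI  r4←0xee
2: · ADDPL
3: ✓ MOVCS  r0←0xa3
4: ✓ CMP  NZCV=1010
5: · SUBGE
6: · MOVVS
7: ✓ CMP  NZCV=1001
8: ✓ ADDMI  r2←0x43
9: · ADDPL
10: ✓ MOVGT  r2←0xb3

VAL = 0xb3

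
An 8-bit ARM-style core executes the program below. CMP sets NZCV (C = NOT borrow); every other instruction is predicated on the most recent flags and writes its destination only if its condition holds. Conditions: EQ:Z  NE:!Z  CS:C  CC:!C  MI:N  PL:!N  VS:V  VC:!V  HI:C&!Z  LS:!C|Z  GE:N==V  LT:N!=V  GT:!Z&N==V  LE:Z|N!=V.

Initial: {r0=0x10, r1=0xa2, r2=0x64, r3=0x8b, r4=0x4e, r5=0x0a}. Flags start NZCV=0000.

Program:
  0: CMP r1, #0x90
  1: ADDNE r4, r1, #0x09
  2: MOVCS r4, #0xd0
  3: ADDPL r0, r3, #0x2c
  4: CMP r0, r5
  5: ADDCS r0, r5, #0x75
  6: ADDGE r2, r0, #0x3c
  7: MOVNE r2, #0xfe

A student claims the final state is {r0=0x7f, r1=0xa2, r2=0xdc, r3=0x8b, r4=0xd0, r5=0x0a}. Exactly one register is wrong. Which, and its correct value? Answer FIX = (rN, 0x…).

FIX = (r2, 0xfe)

0: ✓ CMP  NZCV=0010
1: ✓ ADDNE  r4←0xab
2: ✓ MOVCS  r4←0xd0
3: ✓ ADDPL  r0←0xb7
4: ✓ CMP  NZCV=1010
5: ✓ ADDCS  r0←0x7f
6: · ADDGE
7: ✓ MOVNE  r2←0xfe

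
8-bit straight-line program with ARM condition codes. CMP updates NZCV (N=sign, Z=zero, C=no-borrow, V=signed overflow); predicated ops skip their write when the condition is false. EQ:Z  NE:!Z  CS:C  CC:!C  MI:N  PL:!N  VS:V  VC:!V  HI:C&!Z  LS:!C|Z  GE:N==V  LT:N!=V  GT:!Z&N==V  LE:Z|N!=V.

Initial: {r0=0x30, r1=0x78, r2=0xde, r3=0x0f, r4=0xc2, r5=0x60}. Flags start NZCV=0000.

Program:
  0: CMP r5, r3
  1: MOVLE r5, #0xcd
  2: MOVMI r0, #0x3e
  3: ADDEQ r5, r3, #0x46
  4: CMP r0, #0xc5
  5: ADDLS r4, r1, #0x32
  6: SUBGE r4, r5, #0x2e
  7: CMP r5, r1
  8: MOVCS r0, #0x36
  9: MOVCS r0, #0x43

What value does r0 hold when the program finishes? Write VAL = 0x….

VAL = 0x30

0: ✓ CMP  NZCV=0010
1: · MOVLE
2: · MOVMI
3: · ADDEQ
4: ✓ CMP  NZCV=0000
5: ✓ ADDLS  r4←0xaa
6: ✓ SUBGE  r4←0x32
7: ✓ CMP  NZCV=1000
8: · MOVCS
9: · MOVCS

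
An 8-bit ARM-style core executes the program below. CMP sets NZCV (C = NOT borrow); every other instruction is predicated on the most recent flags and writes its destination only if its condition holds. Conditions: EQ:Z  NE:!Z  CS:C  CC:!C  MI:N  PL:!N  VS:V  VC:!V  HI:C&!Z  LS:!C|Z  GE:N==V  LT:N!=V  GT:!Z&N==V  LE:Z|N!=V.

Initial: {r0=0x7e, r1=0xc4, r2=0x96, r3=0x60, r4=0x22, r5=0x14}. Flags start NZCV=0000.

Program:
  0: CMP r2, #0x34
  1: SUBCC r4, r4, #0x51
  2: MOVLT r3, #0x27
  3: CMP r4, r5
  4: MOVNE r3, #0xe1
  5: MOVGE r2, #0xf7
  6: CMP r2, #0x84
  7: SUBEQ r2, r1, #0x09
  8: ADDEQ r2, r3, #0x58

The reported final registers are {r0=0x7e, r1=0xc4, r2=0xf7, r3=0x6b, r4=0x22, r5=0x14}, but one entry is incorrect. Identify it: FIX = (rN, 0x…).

[0] flags=0011 → (cmp)
[1] flags=0011 CC?F → skip
[2] flags=0011 LT?T → r3=0x27
[3] flags=0010 → (cmp)
[4] flags=0010 NE?T → r3=0xe1
[5] flags=0010 GE?T → r2=0xf7
[6] flags=0010 → (cmp)
[7] flags=0010 EQ?F → skip
[8] flags=0010 EQ?F → skip

FIX = (r3, 0xe1)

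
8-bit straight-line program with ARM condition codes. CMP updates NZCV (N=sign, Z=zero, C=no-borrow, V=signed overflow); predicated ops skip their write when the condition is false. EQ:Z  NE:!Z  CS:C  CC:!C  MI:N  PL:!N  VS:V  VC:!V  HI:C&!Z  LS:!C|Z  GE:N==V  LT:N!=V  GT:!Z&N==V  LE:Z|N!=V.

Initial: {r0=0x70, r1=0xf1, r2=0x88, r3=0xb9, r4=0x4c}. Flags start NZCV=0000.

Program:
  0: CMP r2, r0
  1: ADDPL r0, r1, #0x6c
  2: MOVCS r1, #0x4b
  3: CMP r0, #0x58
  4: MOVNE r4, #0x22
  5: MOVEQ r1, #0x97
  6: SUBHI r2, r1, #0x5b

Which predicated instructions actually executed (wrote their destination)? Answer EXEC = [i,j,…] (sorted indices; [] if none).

EXEC = [1,2,4,6]

0: ✓ CMP  NZCV=0011
1: ✓ ADDPL  r0←0x5d
2: ✓ MOVCS  r1←0x4b
3: ✓ CMP  NZCV=0010
4: ✓ MOVNE  r4←0x22
5: · MOVEQ
6: ✓ SUBHI  r2←0xf0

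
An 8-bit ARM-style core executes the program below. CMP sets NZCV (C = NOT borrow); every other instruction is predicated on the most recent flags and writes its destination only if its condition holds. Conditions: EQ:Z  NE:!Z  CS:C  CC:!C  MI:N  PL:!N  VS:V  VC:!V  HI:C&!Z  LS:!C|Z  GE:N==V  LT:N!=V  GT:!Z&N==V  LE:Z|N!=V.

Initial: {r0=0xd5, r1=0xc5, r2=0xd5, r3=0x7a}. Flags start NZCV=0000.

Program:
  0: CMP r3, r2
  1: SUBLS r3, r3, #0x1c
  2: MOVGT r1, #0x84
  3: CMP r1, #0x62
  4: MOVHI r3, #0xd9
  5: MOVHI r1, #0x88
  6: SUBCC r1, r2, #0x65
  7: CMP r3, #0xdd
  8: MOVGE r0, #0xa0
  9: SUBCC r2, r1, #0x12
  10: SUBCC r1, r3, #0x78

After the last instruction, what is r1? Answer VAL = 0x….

VAL = 0x61

0: ✓ CMP  NZCV=1001
1: ✓ SUBLS  r3←0x5e
2: ✓ MOVGT  r1←0x84
3: ✓ CMP  NZCV=0011
4: ✓ MOVHI  r3←0xd9
5: ✓ MOVHI  r1←0x88
6: · SUBCC
7: ✓ CMP  NZCV=1000
8: · MOVGE
9: ✓ SUBCC  r2←0x76
10: ✓ SUBCC  r1←0x61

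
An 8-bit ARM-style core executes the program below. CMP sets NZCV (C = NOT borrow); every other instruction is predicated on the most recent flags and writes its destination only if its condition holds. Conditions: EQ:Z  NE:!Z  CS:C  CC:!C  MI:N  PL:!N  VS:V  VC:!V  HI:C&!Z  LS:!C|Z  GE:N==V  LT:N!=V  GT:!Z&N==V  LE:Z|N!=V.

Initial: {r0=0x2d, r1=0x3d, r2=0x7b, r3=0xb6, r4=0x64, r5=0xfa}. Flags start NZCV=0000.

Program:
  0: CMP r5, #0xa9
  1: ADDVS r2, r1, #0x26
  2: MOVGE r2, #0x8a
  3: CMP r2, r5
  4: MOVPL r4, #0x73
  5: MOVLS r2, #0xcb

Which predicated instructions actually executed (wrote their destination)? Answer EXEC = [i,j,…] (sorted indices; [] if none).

EXEC = [2,5]

0: ✓ CMP  NZCV=0010
1: · ADDVS
2: ✓ MOVGE  r2←0x8a
3: ✓ CMP  NZCV=1000
4: · MOVPL
5: ✓ MOVLS  r2←0xcb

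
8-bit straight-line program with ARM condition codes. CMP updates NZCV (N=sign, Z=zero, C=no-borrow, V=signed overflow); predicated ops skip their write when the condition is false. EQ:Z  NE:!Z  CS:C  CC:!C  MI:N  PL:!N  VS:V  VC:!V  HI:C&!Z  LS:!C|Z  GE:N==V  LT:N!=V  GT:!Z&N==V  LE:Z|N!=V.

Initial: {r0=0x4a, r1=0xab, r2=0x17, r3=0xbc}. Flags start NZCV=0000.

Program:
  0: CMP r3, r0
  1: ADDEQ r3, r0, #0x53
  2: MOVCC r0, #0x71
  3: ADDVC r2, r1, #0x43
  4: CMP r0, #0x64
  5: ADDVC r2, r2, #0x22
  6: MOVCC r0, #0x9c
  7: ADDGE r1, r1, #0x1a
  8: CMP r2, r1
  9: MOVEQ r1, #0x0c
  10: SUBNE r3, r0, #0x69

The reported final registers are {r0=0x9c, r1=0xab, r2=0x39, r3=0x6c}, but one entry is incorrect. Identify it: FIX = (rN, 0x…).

[0] flags=0011 → (cmp)
[1] flags=0011 EQ?F → skip
[2] flags=0011 CC?F → skip
[3] flags=0011 VC?F → skip
[4] flags=1000 → (cmp)
[5] flags=1000 VC?T → r2=0x39
[6] flags=1000 CC?T → r0=0x9c
[7] flags=1000 GE?F → skip
[8] flags=1001 → (cmp)
[9] flags=1001 EQ?F → skip
[10] flags=1001 NE?T → r3=0x33

FIX = (r3, 0x33)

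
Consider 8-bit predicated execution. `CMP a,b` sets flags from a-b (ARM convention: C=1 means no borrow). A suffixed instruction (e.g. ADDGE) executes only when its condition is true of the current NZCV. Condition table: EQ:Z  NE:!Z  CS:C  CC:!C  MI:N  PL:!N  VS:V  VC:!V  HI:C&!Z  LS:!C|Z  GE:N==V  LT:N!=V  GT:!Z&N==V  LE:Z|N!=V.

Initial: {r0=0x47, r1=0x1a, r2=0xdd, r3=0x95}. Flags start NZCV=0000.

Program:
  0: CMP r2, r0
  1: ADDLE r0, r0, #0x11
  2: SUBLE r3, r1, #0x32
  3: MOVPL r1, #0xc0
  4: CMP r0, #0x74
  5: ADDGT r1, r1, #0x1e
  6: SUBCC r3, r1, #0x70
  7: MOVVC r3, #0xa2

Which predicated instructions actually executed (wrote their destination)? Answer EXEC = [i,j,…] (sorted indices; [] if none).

EXEC = [1,2,6,7]

0: ✓ CMP  NZCV=1010
1: ✓ ADDLE  r0←0x58
2: ✓ SUBLE  r3←0xe8
3: · MOVPL
4: ✓ CMP  NZCV=1000
5: · ADDGT
6: ✓ SUBCC  r3←0xaa
7: ✓ MOVVC  r3←0xa2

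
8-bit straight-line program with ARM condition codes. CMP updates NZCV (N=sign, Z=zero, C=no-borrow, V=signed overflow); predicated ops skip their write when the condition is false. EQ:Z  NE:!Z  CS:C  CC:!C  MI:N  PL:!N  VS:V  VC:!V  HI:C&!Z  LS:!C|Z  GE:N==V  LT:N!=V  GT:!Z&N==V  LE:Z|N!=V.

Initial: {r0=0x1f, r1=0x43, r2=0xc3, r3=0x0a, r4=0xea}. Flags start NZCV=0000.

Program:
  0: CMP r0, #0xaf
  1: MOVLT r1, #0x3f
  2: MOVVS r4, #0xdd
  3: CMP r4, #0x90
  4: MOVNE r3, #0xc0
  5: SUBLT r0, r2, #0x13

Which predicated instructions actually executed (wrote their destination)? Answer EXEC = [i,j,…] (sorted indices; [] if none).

0: ✓ CMP  NZCV=0000
1: · MOVLT
2: · MOVVS
3: ✓ CMP  NZCV=0010
4: ✓ MOVNE  r3←0xc0
5: · SUBLT

EXEC = [4]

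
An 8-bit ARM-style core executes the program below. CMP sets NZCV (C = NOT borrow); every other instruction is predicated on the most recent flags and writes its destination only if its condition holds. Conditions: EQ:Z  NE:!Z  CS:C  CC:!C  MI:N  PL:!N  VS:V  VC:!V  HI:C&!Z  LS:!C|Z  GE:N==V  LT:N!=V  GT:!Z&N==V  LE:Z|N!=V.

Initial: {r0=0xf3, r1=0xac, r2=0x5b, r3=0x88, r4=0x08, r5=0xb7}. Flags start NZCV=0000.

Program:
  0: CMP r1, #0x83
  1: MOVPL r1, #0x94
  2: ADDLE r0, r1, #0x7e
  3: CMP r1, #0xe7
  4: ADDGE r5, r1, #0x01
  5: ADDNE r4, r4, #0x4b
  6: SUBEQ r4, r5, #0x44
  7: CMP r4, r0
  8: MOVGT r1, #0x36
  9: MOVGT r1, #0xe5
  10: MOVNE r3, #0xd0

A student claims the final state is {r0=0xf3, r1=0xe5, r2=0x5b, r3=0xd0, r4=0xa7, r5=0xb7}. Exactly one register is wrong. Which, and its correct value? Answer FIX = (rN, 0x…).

0: ✓ CMP  NZCV=0010
1: ✓ MOVPL  r1←0x94
2: · ADDLE
3: ✓ CMP  NZCV=1000
4: · ADDGE
5: ✓ ADDNE  r4←0x53
6: · SUBEQ
7: ✓ CMP  NZCV=0000
8: ✓ MOVGT  r1←0x36
9: ✓ MOVGT  r1←0xe5
10: ✓ MOVNE  r3←0xd0

FIX = (r4, 0x53)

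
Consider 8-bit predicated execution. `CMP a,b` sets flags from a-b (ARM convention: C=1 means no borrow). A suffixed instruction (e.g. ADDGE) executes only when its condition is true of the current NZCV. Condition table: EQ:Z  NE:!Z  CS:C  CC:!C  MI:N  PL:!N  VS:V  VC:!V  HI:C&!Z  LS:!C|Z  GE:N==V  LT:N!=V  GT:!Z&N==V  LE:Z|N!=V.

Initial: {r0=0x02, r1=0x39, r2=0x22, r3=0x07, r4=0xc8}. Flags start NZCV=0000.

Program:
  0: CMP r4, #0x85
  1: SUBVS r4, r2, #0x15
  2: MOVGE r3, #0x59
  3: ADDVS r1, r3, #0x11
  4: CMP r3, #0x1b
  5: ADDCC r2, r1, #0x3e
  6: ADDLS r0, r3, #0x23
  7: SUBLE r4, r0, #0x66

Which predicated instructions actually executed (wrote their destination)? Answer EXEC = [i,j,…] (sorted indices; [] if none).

[0] flags=0010 → (cmp)
[1] flags=0010 VS?F → skip
[2] flags=0010 GE?T → r3=0x59
[3] flags=0010 VS?F → skip
[4] flags=0010 → (cmp)
[5] flags=0010 CC?F → skip
[6] flags=0010 LS?F → skip
[7] flags=0010 LE?F → skip

EXEC = [2]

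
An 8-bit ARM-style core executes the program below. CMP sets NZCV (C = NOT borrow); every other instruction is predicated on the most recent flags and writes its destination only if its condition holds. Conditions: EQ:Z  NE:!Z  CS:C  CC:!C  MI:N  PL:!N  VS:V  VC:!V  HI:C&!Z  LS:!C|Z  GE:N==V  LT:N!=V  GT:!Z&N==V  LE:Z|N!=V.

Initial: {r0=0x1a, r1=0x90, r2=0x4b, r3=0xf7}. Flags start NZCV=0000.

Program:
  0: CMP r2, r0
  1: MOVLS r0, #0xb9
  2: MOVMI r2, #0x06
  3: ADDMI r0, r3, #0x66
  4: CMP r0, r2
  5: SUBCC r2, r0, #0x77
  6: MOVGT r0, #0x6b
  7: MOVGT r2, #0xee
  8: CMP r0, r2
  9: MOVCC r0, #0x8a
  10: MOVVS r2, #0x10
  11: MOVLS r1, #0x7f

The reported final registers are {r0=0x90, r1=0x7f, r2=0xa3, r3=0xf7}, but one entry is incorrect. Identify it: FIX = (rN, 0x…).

FIX = (r0, 0x8a)

[0] flags=0010 → (cmp)
[1] flags=0010 LS?F → skip
[2] flags=0010 MI?F → skip
[3] flags=0010 MI?F → skip
[4] flags=1000 → (cmp)
[5] flags=1000 CC?T → r2=0xa3
[6] flags=1000 GT?F → skip
[7] flags=1000 GT?F → skip
[8] flags=0000 → (cmp)
[9] flags=0000 CC?T → r0=0x8a
[10] flags=0000 VS?F → skip
[11] flags=0000 LS?T → r1=0x7f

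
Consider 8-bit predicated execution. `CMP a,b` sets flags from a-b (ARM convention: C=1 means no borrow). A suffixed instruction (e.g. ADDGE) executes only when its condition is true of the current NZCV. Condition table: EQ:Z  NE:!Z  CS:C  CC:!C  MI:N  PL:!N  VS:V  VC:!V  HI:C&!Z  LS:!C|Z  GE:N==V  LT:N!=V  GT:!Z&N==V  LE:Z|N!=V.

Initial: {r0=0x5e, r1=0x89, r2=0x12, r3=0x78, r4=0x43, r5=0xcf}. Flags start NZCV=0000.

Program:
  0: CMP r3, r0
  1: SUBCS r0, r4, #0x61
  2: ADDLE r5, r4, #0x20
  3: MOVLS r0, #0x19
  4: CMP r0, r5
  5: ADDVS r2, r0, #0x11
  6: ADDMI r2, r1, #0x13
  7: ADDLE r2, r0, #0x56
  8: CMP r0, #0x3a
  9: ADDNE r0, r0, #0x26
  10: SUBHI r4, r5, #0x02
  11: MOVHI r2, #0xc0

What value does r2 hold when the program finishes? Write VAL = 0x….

[0] flags=0010 → (cmp)
[1] flags=0010 CS?T → r0=0xe2
[2] flags=0010 LE?F → skip
[3] flags=0010 LS?F → skip
[4] flags=0010 → (cmp)
[5] flags=0010 VS?F → skip
[6] flags=0010 MI?F → skip
[7] flags=0010 LE?F → skip
[8] flags=1010 → (cmp)
[9] flags=1010 NE?T → r0=0x08
[10] flags=1010 HI?T → r4=0xcd
[11] flags=1010 HI?T → r2=0xc0

VAL = 0xc0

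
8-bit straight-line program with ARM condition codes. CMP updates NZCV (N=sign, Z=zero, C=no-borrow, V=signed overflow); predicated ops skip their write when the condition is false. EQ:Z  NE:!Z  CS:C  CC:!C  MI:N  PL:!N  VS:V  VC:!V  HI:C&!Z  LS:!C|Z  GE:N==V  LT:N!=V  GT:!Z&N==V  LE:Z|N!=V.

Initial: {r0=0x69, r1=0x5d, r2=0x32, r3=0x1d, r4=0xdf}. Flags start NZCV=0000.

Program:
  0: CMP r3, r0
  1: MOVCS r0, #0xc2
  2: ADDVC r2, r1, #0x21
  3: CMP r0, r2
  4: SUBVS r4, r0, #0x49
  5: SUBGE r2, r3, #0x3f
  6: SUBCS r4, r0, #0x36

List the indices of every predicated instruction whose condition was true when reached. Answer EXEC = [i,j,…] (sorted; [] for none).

0: ✓ CMP  NZCV=1000
1: · MOVCS
2: ✓ ADDVC  r2←0x7e
3: ✓ CMP  NZCV=1000
4: · SUBVS
5: · SUBGE
6: · SUBCS

EXEC = [2]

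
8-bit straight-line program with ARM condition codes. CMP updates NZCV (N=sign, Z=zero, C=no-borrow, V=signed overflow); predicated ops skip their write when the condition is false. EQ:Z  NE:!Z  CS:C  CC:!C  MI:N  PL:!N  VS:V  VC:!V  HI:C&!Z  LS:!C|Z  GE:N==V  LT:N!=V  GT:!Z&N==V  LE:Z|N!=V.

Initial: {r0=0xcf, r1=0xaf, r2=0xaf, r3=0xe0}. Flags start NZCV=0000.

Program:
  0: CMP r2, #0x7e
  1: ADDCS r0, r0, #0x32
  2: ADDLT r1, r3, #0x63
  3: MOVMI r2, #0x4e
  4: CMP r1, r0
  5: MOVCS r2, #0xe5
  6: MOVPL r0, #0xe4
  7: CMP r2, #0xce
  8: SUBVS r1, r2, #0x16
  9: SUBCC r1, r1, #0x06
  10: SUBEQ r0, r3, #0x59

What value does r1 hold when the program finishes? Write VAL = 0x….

0: ✓ CMP  NZCV=0011
1: ✓ ADDCS  r0←0x01
2: ✓ ADDLT  r1←0x43
3: · MOVMI
4: ✓ CMP  NZCV=0010
5: ✓ MOVCS  r2←0xe5
6: ✓ MOVPL  r0←0xe4
7: ✓ CMP  NZCV=0010
8: · SUBVS
9: · SUBCC
10: · SUBEQ

VAL = 0x43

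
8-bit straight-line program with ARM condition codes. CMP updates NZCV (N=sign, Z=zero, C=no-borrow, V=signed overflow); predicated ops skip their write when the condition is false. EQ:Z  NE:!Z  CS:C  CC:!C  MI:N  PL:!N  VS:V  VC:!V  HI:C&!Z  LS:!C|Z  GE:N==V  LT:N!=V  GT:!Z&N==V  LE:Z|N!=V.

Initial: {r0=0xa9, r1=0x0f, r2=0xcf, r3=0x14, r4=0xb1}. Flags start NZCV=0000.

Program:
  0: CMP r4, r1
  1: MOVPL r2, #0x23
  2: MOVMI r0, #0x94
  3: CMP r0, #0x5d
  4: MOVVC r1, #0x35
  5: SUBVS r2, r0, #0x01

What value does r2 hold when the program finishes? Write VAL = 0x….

[0] flags=1010 → (cmp)
[1] flags=1010 PL?F → skip
[2] flags=1010 MI?T → r0=0x94
[3] flags=0011 → (cmp)
[4] flags=0011 VC?F → skip
[5] flags=0011 VS?T → r2=0x93

VAL = 0x93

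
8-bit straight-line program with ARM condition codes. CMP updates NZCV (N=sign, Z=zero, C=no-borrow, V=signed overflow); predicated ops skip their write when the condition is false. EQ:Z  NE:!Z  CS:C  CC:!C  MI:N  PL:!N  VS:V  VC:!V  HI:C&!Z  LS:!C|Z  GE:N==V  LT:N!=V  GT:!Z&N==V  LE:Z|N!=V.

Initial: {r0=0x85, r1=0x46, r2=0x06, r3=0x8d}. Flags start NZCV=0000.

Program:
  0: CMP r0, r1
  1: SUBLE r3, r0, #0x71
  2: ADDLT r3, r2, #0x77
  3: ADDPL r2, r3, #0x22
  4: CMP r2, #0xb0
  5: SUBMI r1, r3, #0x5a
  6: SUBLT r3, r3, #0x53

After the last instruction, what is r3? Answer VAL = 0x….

0: ✓ CMP  NZCV=0011
1: ✓ SUBLE  r3←0x14
2: ✓ ADDLT  r3←0x7d
3: ✓ ADDPL  r2←0x9f
4: ✓ CMP  NZCV=1000
5: ✓ SUBMI  r1←0x23
6: ✓ SUBLT  r3←0x2a

VAL = 0x2a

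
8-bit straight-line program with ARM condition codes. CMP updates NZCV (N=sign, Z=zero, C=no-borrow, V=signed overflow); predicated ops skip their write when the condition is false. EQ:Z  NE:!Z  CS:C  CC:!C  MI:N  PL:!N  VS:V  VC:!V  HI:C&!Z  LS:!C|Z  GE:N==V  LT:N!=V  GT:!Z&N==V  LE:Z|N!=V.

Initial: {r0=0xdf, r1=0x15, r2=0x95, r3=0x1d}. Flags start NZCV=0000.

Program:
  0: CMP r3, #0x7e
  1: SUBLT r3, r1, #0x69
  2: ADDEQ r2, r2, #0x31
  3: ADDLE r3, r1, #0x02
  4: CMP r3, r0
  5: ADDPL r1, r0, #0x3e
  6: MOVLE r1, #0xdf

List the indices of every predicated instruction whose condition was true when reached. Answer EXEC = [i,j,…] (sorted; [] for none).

EXEC = [1,3,5]

0: ✓ CMP  NZCV=1000
1: ✓ SUBLT  r3←0xac
2: · ADDEQ
3: ✓ ADDLE  r3←0x17
4: ✓ CMP  NZCV=0000
5: ✓ ADDPL  r1←0x1d
6: · MOVLE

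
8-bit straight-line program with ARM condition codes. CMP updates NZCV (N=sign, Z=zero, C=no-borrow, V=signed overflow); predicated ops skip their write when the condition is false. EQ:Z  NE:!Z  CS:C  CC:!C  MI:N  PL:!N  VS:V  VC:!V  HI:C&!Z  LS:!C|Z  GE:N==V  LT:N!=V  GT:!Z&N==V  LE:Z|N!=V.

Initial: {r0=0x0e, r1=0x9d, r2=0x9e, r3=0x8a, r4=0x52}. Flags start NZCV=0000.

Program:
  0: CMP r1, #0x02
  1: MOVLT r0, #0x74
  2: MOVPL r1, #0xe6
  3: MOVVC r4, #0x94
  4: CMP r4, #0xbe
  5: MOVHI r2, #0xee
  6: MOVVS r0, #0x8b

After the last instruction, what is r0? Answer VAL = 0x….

[0] flags=1010 → (cmp)
[1] flags=1010 LT?T → r0=0x74
[2] flags=1010 PL?F → skip
[3] flags=1010 VC?T → r4=0x94
[4] flags=1000 → (cmp)
[5] flags=1000 HI?F → skip
[6] flags=1000 VS?F → skip

VAL = 0x74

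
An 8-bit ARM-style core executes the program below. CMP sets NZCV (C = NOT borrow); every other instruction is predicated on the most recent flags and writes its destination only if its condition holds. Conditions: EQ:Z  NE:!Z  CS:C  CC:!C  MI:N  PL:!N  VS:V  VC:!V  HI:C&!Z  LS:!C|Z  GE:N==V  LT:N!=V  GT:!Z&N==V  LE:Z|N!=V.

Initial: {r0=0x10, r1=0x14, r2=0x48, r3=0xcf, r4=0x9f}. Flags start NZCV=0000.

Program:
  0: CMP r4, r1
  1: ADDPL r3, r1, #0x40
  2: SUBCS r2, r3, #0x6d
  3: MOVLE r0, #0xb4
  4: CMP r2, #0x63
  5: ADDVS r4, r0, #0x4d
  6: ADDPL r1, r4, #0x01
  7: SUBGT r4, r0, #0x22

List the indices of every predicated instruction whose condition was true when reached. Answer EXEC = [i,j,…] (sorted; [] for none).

0: ✓ CMP  NZCV=1010
1: · ADDPL
2: ✓ SUBCS  r2←0x62
3: ✓ MOVLE  r0←0xb4
4: ✓ CMP  NZCV=1000
5: · ADDVS
6: · ADDPL
7: · SUBGT

EXEC = [2,3]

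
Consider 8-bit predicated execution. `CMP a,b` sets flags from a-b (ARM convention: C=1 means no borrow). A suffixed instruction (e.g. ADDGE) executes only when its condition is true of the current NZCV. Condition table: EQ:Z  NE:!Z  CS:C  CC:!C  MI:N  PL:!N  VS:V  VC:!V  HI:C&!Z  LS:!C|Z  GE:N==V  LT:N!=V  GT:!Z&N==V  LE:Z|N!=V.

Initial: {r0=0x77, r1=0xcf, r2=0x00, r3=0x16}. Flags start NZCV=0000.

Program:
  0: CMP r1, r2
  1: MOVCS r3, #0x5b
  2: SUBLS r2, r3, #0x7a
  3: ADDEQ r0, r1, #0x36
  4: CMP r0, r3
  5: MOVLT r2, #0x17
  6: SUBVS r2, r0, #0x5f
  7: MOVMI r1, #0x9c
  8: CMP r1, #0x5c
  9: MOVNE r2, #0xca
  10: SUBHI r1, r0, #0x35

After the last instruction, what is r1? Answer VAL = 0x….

[0] flags=1010 → (cmp)
[1] flags=1010 CS?T → r3=0x5b
[2] flags=1010 LS?F → skip
[3] flags=1010 EQ?F → skip
[4] flags=0010 → (cmp)
[5] flags=0010 LT?F → skip
[6] flags=0010 VS?F → skip
[7] flags=0010 MI?F → skip
[8] flags=0011 → (cmp)
[9] flags=0011 NE?T → r2=0xca
[10] flags=0011 HI?T → r1=0x42

VAL = 0x42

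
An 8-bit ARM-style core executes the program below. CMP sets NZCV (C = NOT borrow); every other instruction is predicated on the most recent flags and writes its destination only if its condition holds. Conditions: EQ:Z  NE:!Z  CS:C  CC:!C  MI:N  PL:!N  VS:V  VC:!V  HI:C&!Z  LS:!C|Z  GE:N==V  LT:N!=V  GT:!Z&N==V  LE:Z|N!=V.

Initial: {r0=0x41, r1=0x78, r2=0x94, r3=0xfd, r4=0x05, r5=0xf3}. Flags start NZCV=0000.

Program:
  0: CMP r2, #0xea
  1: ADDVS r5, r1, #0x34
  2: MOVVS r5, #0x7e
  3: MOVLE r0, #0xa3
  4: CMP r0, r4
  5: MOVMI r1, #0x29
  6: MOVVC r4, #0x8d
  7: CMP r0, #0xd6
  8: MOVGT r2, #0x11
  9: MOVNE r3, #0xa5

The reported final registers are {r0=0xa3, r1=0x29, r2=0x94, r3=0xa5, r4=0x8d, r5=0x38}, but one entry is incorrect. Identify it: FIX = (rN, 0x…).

FIX = (r5, 0xf3)

0: ✓ CMP  NZCV=1000
1: · ADDVS
2: · MOVVS
3: ✓ MOVLE  r0←0xa3
4: ✓ CMP  NZCV=1010
5: ✓ MOVMI  r1←0x29
6: ✓ MOVVC  r4←0x8d
7: ✓ CMP  NZCV=1000
8: · MOVGT
9: ✓ MOVNE  r3←0xa5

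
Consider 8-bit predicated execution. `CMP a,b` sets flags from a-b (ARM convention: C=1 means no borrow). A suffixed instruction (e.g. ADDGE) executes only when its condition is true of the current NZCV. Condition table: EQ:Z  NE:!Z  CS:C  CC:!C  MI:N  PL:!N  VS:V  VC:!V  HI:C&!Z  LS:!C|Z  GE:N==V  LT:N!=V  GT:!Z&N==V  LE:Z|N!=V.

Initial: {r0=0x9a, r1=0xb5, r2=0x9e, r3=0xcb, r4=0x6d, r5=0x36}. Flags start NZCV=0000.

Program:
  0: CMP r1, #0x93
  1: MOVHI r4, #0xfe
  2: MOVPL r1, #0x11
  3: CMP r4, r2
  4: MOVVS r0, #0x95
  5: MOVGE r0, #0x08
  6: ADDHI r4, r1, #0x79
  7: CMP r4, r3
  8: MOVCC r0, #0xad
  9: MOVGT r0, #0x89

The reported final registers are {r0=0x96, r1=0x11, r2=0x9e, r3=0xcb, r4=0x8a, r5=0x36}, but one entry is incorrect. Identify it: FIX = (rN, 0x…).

FIX = (r0, 0xad)

[0] flags=0010 → (cmp)
[1] flags=0010 HI?T → r4=0xfe
[2] flags=0010 PL?T → r1=0x11
[3] flags=0010 → (cmp)
[4] flags=0010 VS?F → skip
[5] flags=0010 GE?T → r0=0x08
[6] flags=0010 HI?T → r4=0x8a
[7] flags=1000 → (cmp)
[8] flags=1000 CC?T → r0=0xad
[9] flags=1000 GT?F → skip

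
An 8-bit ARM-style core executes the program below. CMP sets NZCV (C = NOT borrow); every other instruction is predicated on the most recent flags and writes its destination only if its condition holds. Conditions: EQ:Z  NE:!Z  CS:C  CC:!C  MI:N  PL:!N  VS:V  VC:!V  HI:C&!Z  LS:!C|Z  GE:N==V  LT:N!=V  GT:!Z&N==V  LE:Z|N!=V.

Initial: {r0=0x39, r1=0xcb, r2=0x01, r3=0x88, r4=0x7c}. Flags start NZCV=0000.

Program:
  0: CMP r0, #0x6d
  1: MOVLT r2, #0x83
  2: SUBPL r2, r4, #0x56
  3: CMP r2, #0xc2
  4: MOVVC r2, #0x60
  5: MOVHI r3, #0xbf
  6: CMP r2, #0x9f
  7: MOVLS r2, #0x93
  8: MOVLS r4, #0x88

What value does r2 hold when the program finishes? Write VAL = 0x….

VAL = 0x93

0: ✓ CMP  NZCV=1000
1: ✓ MOVLT  r2←0x83
2: · SUBPL
3: ✓ CMP  NZCV=1000
4: ✓ MOVVC  r2←0x60
5: · MOVHI
6: ✓ CMP  NZCV=1001
7: ✓ MOVLS  r2←0x93
8: ✓ MOVLS  r4←0x88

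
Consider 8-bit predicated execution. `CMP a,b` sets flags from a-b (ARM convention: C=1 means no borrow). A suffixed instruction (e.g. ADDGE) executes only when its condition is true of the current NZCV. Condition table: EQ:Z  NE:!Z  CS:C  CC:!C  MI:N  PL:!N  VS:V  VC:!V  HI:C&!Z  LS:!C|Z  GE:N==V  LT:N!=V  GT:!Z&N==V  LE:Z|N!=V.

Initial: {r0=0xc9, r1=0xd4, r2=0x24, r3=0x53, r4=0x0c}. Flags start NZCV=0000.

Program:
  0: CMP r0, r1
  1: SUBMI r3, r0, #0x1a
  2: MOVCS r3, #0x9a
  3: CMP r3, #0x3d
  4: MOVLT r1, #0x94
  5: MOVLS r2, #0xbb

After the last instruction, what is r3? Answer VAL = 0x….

VAL = 0xaf

0: ✓ CMP  NZCV=1000
1: ✓ SUBMI  r3←0xaf
2: · MOVCS
3: ✓ CMP  NZCV=0011
4: ✓ MOVLT  r1←0x94
5: · MOVLS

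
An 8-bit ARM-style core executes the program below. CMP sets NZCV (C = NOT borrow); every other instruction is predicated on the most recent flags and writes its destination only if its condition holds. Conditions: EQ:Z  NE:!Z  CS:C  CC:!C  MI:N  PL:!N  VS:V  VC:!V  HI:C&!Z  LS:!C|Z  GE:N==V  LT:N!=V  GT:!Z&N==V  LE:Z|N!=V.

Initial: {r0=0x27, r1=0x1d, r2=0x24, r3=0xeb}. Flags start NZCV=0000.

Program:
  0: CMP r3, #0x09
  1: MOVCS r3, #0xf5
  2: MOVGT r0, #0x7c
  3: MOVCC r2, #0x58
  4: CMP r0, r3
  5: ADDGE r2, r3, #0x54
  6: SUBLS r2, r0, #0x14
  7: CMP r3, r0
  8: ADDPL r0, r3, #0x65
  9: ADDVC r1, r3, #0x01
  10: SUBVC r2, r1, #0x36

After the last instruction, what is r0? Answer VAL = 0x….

0: ✓ CMP  NZCV=1010
1: ✓ MOVCS  r3←0xf5
2: · MOVGT
3: · MOVCC
4: ✓ CMP  NZCV=0000
5: ✓ ADDGE  r2←0x49
6: ✓ SUBLS  r2←0x13
7: ✓ CMP  NZCV=1010
8: · ADDPL
9: ✓ ADDVC  r1←0xf6
10: ✓ SUBVC  r2←0xc0

VAL = 0x27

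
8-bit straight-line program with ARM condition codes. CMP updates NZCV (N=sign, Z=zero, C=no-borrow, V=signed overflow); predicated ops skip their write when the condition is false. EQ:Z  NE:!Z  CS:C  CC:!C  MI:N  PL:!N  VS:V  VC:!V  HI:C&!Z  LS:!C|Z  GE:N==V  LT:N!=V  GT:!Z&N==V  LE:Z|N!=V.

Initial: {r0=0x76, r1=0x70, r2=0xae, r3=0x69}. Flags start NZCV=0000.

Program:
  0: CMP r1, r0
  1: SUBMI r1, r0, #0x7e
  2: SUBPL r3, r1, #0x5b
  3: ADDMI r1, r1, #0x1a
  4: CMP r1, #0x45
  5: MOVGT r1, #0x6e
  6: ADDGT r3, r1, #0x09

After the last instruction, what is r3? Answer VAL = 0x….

[0] flags=1000 → (cmp)
[1] flags=1000 MI?T → r1=0xf8
[2] flags=1000 PL?F → skip
[3] flags=1000 MI?T → r1=0x12
[4] flags=1000 → (cmp)
[5] flags=1000 GT?F → skip
[6] flags=1000 GT?F → skip

VAL = 0x69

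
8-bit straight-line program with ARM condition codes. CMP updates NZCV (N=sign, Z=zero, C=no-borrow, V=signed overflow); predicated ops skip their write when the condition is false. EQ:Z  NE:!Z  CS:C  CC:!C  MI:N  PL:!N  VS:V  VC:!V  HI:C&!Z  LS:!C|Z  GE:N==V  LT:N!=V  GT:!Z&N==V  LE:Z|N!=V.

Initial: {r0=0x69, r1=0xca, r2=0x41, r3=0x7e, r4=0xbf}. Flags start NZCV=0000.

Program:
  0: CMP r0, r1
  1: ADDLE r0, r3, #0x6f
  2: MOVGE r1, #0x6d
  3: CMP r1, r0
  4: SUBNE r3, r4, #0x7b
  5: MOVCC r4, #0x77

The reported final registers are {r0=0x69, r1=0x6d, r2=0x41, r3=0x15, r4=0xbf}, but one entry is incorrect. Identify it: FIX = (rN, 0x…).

FIX = (r3, 0x44)

[0] flags=1001 → (cmp)
[1] flags=1001 LE?F → skip
[2] flags=1001 GE?T → r1=0x6d
[3] flags=0010 → (cmp)
[4] flags=0010 NE?T → r3=0x44
[5] flags=0010 CC?F → skip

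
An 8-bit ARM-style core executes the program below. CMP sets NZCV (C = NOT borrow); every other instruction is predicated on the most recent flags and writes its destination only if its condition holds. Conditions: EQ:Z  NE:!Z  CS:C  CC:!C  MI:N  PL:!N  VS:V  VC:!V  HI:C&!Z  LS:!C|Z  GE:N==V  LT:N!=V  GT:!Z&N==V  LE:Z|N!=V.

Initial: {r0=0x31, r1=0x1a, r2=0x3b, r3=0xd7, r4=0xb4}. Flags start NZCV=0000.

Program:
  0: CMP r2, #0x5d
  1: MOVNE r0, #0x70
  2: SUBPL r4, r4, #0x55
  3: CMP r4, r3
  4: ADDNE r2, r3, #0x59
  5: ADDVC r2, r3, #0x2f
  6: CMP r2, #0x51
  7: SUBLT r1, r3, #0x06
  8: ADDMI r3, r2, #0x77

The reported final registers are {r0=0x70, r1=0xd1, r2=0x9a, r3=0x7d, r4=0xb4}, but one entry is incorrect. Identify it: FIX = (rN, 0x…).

0: ✓ CMP  NZCV=1000
1: ✓ MOVNE  r0←0x70
2: · SUBPL
3: ✓ CMP  NZCV=1000
4: ✓ ADDNE  r2←0x30
5: ✓ ADDVC  r2←0x06
6: ✓ CMP  NZCV=1000
7: ✓ SUBLT  r1←0xd1
8: ✓ ADDMI  r3←0x7d

FIX = (r2, 0x06)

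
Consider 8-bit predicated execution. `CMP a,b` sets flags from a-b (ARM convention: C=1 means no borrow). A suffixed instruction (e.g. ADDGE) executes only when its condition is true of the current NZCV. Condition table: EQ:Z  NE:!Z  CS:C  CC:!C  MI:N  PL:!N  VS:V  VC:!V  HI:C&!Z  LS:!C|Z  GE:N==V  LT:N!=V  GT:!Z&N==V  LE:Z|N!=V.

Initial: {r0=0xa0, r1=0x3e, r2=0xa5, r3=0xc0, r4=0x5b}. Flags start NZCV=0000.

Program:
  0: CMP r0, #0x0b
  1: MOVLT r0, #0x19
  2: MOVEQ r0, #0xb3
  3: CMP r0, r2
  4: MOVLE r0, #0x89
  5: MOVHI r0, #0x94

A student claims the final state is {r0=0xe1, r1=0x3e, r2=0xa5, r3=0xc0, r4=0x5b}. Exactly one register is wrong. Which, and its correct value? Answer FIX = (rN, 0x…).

0: ✓ CMP  NZCV=1010
1: ✓ MOVLT  r0←0x19
2: · MOVEQ
3: ✓ CMP  NZCV=0000
4: · MOVLE
5: · MOVHI

FIX = (r0, 0x19)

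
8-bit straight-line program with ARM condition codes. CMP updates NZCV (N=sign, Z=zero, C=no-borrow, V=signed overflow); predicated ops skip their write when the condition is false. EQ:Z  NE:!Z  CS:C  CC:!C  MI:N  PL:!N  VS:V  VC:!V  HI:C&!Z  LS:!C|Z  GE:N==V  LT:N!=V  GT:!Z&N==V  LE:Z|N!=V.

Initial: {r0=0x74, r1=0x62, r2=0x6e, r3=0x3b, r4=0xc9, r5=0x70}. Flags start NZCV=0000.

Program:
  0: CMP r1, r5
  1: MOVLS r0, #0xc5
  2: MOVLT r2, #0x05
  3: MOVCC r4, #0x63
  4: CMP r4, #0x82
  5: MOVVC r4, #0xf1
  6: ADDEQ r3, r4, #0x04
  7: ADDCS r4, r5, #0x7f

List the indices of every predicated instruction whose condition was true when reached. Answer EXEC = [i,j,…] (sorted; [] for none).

EXEC = [1,2,3]

0: ✓ CMP  NZCV=1000
1: ✓ MOVLS  r0←0xc5
2: ✓ MOVLT  r2←0x05
3: ✓ MOVCC  r4←0x63
4: ✓ CMP  NZCV=1001
5: · MOVVC
6: · ADDEQ
7: · ADDCS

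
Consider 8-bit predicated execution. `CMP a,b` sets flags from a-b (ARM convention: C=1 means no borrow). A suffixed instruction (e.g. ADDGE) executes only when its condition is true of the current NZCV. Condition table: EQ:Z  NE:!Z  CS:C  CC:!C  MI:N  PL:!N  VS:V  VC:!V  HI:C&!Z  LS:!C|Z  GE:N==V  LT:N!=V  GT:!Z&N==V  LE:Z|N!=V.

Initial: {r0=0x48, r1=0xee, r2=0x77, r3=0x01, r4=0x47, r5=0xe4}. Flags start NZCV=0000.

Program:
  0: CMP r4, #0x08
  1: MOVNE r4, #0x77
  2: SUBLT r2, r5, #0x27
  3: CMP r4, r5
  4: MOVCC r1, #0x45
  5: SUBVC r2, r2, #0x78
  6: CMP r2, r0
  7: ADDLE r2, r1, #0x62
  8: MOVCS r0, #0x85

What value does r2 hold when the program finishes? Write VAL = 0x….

VAL = 0x77

0: ✓ CMP  NZCV=0010
1: ✓ MOVNE  r4←0x77
2: · SUBLT
3: ✓ CMP  NZCV=1001
4: ✓ MOVCC  r1←0x45
5: · SUBVC
6: ✓ CMP  NZCV=0010
7: · ADDLE
8: ✓ MOVCS  r0←0x85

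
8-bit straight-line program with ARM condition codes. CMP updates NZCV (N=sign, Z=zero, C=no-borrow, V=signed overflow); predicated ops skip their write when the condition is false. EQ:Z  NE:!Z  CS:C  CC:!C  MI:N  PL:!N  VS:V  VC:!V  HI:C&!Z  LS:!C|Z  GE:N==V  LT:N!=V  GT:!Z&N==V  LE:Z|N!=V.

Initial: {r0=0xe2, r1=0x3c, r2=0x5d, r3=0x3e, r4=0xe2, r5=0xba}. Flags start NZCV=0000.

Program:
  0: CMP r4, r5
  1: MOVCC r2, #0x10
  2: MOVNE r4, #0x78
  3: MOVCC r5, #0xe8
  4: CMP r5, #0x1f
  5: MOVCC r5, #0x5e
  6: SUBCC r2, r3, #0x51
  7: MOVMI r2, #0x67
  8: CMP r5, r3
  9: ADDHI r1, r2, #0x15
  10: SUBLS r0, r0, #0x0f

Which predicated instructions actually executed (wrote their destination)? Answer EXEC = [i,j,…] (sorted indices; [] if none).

[0] flags=0010 → (cmp)
[1] flags=0010 CC?F → skip
[2] flags=0010 NE?T → r4=0x78
[3] flags=0010 CC?F → skip
[4] flags=1010 → (cmp)
[5] flags=1010 CC?F → skip
[6] flags=1010 CC?F → skip
[7] flags=1010 MI?T → r2=0x67
[8] flags=0011 → (cmp)
[9] flags=0011 HI?T → r1=0x7c
[10] flags=0011 LS?F → skip

EXEC = [2,7,9]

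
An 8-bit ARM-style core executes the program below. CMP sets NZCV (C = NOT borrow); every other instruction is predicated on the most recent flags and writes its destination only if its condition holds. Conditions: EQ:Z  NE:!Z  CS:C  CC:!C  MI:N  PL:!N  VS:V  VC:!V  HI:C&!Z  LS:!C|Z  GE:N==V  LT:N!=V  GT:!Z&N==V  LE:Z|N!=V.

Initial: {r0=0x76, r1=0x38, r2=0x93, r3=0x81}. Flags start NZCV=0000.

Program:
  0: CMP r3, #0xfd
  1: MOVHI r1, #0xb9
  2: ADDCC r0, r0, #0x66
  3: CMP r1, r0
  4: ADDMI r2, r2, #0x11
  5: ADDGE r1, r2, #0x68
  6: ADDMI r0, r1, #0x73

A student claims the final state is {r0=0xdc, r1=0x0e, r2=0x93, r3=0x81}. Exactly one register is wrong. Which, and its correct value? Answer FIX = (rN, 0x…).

FIX = (r1, 0xfb)

[0] flags=1000 → (cmp)
[1] flags=1000 HI?F → skip
[2] flags=1000 CC?T → r0=0xdc
[3] flags=0000 → (cmp)
[4] flags=0000 MI?F → skip
[5] flags=0000 GE?T → r1=0xfb
[6] flags=0000 MI?F → skip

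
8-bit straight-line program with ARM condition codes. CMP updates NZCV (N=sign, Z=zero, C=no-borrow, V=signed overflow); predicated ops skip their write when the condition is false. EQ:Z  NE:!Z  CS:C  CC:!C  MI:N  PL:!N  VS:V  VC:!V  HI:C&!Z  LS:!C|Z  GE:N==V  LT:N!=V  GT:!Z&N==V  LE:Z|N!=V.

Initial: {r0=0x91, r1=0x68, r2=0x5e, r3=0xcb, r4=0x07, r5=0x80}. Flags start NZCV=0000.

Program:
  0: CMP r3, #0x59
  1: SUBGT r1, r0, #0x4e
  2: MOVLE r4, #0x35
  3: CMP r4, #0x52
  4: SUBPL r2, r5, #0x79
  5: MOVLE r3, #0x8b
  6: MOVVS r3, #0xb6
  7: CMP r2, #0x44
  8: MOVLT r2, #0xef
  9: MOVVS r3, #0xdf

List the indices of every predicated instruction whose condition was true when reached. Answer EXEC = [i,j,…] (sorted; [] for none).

0: ✓ CMP  NZCV=0011
1: · SUBGT
2: ✓ MOVLE  r4←0x35
3: ✓ CMP  NZCV=1000
4: · SUBPL
5: ✓ MOVLE  r3←0x8b
6: · MOVVS
7: ✓ CMP  NZCV=0010
8: · MOVLT
9: · MOVVS

EXEC = [2,5]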